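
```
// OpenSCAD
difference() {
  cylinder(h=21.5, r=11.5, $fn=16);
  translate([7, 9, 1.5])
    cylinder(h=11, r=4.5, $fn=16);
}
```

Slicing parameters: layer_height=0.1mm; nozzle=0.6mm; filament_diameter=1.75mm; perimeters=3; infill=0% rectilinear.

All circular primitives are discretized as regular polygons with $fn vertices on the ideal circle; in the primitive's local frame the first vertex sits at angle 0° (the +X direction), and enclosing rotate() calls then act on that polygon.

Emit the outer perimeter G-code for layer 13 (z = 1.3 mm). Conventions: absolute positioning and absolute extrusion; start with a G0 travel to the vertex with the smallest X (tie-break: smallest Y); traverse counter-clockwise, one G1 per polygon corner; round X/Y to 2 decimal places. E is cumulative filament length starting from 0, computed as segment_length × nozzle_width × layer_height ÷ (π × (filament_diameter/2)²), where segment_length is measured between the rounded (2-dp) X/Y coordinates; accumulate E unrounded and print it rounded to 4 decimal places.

At z = 1.3 mm: the cylinder: section is a regular 16-gon, circumradius r=11.5; the cylinder at (7, 9) is not intersected at this z (z outside [1.5, 12.5]); Taking the first minus the rest: none of the subtracted shapes is present at this height, so the r=11.5 cylinder is unchanged — 1 connected region. The outline is a single polygon with 16 vertices. Extrusion per mm of travel: 0.6 × 0.1 / (π × 0.875²) = 0.024945. Accumulating E over each segment gives final E = 1.7904.

G0 X-11.50 Y0.00 Z1.30
G1 X-10.62 Y-4.40 E0.1119
G1 X-8.13 Y-8.13 E0.2238
G1 X-4.40 Y-10.62 E0.3357
G1 X0.00 Y-11.50 E0.4476
G1 X4.40 Y-10.62 E0.5595
G1 X8.13 Y-8.13 E0.6714
G1 X10.62 Y-4.40 E0.7833
G1 X11.50 Y0.00 E0.8952
G1 X10.62 Y4.40 E1.0072
G1 X8.13 Y8.13 E1.1190
G1 X4.40 Y10.62 E1.2309
G1 X0.00 Y11.50 E1.3428
G1 X-4.40 Y10.62 E1.4548
G1 X-8.13 Y8.13 E1.5666
G1 X-10.62 Y4.40 E1.6785
G1 X-11.50 Y0.00 E1.7904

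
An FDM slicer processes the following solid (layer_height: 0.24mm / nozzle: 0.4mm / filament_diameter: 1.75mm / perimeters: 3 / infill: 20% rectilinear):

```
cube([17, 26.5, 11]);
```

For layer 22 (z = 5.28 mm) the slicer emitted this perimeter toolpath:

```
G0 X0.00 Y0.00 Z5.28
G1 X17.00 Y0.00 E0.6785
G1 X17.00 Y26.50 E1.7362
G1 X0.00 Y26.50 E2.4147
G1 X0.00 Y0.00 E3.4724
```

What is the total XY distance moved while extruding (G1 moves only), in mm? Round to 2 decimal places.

87.00 mm

Sum the Euclidean lengths of each G1 segment: total = 87.00 mm.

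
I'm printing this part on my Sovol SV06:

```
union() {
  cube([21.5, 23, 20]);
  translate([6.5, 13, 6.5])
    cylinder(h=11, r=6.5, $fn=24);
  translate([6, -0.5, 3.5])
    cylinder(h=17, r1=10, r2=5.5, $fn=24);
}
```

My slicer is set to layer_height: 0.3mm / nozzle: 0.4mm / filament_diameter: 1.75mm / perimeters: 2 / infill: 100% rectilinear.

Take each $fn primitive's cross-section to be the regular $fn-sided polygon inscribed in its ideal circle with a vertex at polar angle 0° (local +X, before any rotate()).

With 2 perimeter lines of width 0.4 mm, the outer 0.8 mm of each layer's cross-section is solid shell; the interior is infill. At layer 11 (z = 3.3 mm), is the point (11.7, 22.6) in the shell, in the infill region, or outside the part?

At z = 3.3 mm: the cube is present — its section is the full 21.5×23 rectangle; the cylinder at (6.5, 13) does not reach this height (z outside [6.5, 17.5]); the cone at (6, -0.5) is not intersected at this z (z outside [3.5, 20.5]); Combining (union): only the 21.5×23 cube is present, so the union is just that shape — 1 connected region. Overall, the cross-section is a single solid region. The nearest boundary edge runs (21.50, 23.00)→(0.00, 23.00); distance from the point to it = 0.40 mm. The point is inside the cross-section, 0.40 mm from the nearest boundary — within the 0.8 mm shell band (2 × 0.4).

shell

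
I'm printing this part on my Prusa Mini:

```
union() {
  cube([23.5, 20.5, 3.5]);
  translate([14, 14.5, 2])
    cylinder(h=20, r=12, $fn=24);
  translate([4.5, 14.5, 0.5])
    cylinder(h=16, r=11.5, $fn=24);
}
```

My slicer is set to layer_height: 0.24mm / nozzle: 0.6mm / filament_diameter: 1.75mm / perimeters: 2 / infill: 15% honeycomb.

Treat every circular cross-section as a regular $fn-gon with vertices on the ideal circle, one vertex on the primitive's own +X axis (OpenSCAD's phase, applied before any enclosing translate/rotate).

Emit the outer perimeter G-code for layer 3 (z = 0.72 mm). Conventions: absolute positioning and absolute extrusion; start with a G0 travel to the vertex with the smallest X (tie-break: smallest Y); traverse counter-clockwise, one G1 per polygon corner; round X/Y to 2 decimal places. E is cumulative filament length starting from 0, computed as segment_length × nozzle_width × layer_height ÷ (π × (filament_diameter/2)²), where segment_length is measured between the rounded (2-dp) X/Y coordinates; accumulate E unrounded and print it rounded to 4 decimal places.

G0 X-7.00 Y14.50 Z0.72
G1 X-6.61 Y11.52 E0.1799
G1 X-5.46 Y8.75 E0.3595
G1 X-3.63 Y6.37 E0.5392
G1 X-1.25 Y4.54 E0.7190
G1 X0.00 Y4.02 E0.8000
G1 X0.00 Y0.00 E1.0407
G1 X23.50 Y0.00 E2.4476
G1 X23.50 Y20.50 E3.6749
G1 X14.27 Y20.50 E4.2275
G1 X12.63 Y22.63 E4.3884
G1 X10.25 Y24.46 E4.5681
G1 X7.48 Y25.61 E4.7477
G1 X4.50 Y26.00 E4.9276
G1 X1.52 Y25.61 E5.1076
G1 X-1.25 Y24.46 E5.2871
G1 X-3.63 Y22.63 E5.4669
G1 X-5.46 Y20.25 E5.6466
G1 X-6.61 Y17.48 E5.8262
G1 X-7.00 Y14.50 E6.0061

At z = 0.72 mm: the cube (footprint 23.5×20.5) is included at this height; the cylinder at (14, 14.5) is not intersected at this z (z outside [2, 22]); the cylinder at (4.5, 14.5): section is a regular 24-gon, circumradius r=11.5; Taking the union: the regions partially overlap (shared area 245.10 mm²), so overlapping operands fuse into one piece — 1 connected region. The outline is a single polygon with 19 vertices. Extrusion per mm of travel: 0.6 × 0.24 / (π × 0.875²) = 0.059868. Accumulating E over each segment gives final E = 6.0061.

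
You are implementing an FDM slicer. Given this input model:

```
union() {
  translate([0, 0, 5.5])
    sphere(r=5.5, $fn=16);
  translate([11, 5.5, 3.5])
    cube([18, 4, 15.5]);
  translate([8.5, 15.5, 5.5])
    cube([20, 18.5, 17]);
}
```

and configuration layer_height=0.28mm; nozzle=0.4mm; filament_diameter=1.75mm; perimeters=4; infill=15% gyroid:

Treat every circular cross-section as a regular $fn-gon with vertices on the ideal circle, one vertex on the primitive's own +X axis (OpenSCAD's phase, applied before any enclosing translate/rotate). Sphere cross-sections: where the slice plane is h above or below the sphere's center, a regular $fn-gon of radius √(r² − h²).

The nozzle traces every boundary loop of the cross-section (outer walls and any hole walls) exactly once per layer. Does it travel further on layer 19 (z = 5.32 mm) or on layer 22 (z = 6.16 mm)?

Layer 19 (z = 5.32): the sphere: section is a regular 16-gon, circumradius = √(r²−h²) = √(5.5²−0.18²) = 5.497 (perimeter = 2·16·5.497·sin(180°/16) = 34.32 mm); the cube at (11, 5.5) (footprint 18×4) is included at this height (perimeter 44.00 mm); the cube at (8.5, 15.5) does not reach this height (z outside [5.5, 22.5]); Combining (union): the 2 present regions are separate (no shared area or edge), so areas and boundary lengths simply add and each stays a separate island — boundary = 78.32 mm. So its perimeter = 78.32 mm. Layer 22 (z = 6.16): the r=5.5 sphere contributes a regular 16-gon of circumradius √(5.5²−0.66²) = 5.460 (perimeter = 2·16·5.460·sin(180°/16) = 34.09 mm); the 18×4 cube at (11, 5.5) contributes its full rectangle (perimeter 44.00 mm); the 20×18.5 cube at (8.5, 15.5) contributes its full rectangle (perimeter 77.00 mm); Merging all regions: the 3 present regions are separate (no shared area or edge), so areas and boundary lengths simply add and each stays a separate island — boundary = 155.09 mm. So its perimeter = 155.09 mm. Layer 22 is larger (155.09 vs 78.32 mm).

layer 22 (z = 6.16 mm)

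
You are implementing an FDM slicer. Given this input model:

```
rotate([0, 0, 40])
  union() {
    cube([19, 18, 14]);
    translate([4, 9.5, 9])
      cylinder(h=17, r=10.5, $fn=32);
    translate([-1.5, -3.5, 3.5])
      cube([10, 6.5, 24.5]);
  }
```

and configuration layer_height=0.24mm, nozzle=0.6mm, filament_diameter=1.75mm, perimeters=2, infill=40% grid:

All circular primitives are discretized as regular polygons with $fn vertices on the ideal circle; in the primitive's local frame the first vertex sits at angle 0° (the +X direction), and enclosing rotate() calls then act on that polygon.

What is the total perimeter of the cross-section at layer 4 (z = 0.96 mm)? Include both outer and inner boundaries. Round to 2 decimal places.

74.00 mm

At z = 0.96 mm: the cube is present — its section is the full 19×18 rectangle (perimeter 74.00 mm); the cylinder at (4, 9.5) is not intersected at this z (z outside [9, 26]); the cube at (-1.5, -3.5) is absent (z outside [3.5, 28]); Merging all regions: only the 19×18 cube is present, so the union is just that shape — boundary = 74.00 mm; (whole slice rotated 40° about Z — lengths, areas and connectivity unchanged). Overall, the cross-section is a single solid region. Total boundary length (outer) = 74.00 mm.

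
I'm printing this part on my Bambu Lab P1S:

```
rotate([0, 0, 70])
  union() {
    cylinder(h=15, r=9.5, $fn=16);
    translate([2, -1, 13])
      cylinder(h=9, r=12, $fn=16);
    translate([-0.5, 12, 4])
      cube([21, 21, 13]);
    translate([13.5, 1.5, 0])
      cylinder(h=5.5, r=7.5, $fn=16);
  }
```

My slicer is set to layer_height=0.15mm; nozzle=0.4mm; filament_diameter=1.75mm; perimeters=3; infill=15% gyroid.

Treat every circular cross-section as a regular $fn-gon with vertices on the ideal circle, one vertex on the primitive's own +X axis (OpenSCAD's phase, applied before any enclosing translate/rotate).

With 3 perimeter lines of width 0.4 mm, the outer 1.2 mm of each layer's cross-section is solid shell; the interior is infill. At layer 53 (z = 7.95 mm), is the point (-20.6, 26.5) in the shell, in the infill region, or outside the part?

At z = 7.95 mm: the r=9.5 cylinder contributes a regular 16-gon of circumradius 9.5; the cylinder at (2, -1) does not reach this height (z outside [13, 22]); the cube at (-0.5, 12) (footprint 21×21) is included at this height; the cylinder at (13.5, 1.5) does not reach this height (z outside [0, 5.5]); Merging all regions: the 2 present regions are separate (no shared area or edge), so areas and boundary lengths simply add and each stays a separate island — 2 connected regions; (whole slice rotated 70° about Z — lengths, areas and connectivity unchanged). Overall, the cross-section has 2 separate islands. Undo the 70° rotation: the query point maps to (17.856, 28.421) in the un-rotated model frame. The nearest boundary edge runs (20.50, 33.00)→(20.50, 12.00); distance from the point to it = 2.64 mm. (Shell/infill is judged within the island containing the point — the largest one.) The point is inside the cross-section and 2.64 mm from the nearest boundary — more than the 1.2 mm shell width (3 × 0.4), so it's in the infill interior.

infill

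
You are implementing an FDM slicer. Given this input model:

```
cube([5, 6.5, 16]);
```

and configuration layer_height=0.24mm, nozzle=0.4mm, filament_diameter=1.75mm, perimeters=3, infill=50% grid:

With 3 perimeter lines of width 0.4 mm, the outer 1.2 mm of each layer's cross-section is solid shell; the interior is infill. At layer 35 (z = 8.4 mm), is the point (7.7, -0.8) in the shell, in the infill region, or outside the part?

At z = 8.4 mm: the cube is present — its section is the full 5×6.5 rectangle. Overall, the cross-section is a single solid region. The nearest boundary edge runs (0.00, 0.00)→(5.00, 0.00); distance from the point to it = 2.82 mm. The point is not inside any of the regions above, so it lies outside the cross-section (2.82 mm from the nearest boundary).

outside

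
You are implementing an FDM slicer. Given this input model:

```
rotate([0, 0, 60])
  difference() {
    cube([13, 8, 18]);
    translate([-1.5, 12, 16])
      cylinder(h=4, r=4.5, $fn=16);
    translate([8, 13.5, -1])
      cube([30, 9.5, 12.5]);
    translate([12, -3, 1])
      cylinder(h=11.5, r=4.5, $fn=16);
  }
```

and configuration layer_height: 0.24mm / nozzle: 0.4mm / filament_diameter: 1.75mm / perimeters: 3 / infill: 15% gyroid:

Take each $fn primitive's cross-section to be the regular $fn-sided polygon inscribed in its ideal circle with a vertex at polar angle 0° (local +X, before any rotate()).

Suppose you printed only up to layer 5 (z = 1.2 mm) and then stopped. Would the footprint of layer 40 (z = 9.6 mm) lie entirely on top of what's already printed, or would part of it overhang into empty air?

Compare the two slices. At z = 1.2: the cube (footprint 13×8) is included at this height (area 104.00 mm²); the cylinder at (-1.5, 12) does not reach this height (z outside [16, 20]); the cube at (8, 13.5) (footprint 30×9.5) is included at this height (area 285.00 mm²); the r=4.5 cylinder at (12, -3) contributes a regular 16-gon of circumradius 4.5 (area = (16/2)·4.500²·sin(360°/16) = 61.99 mm²); Subtracting the remaining from the first: starting from the 13×8 cube (104.00 mm²), the 30×9.5 cube at (8, 13.5) misses the remaining region (no effect); the r=4.5 cylinder at (12, -3) partially overlaps it — only the 4.68 mm² overlap (of its 61.99 mm²) is removed, clipping the outline — area = 99.32 mm²; (rotated 60° about Z; rotation is an isometry so areas/perimeters/island counts are preserved). At z = 9.6: the cube is present — its section is the full 13×8 rectangle (area 104.00 mm²); the cylinder at (-1.5, 12) is not intersected at this z (z outside [16, 20]); the cube at (8, 13.5) is present — its section is the full 30×9.5 rectangle (area 285.00 mm²); the cylinder at (12, -3): section is a regular 16-gon, circumradius r=4.5 (area = (16/2)·4.500²·sin(360°/16) = 61.99 mm²); Subtracting the remaining from the first: starting from the 13×8 cube (104.00 mm²), the 30×9.5 cube at (8, 13.5) misses the remaining region (no effect); the r=4.5 cylinder at (12, -3) partially overlaps it — only the 4.68 mm² overlap (of its 61.99 mm²) is removed, clipping the outline — area = 99.32 mm²; (whole slice rotated 60° about Z — lengths, areas and connectivity unchanged). Checking containment: the cross-section at z = 9.6 is a subset of the cross-section at z = 1.2.

entirely on top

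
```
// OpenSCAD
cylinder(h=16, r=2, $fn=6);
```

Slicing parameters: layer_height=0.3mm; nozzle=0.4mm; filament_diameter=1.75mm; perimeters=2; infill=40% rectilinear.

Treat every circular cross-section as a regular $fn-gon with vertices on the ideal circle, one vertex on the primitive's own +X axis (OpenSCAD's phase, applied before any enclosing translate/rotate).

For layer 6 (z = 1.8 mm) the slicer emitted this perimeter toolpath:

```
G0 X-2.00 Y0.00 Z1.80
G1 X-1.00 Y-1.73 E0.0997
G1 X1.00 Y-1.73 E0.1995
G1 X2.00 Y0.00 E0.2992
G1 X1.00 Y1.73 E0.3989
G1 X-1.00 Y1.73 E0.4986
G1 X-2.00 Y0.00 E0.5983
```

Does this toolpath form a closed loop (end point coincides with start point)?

Start point (G0): (-2.00, 0.00). End point (last G1): the path returns to the start — closed.

yes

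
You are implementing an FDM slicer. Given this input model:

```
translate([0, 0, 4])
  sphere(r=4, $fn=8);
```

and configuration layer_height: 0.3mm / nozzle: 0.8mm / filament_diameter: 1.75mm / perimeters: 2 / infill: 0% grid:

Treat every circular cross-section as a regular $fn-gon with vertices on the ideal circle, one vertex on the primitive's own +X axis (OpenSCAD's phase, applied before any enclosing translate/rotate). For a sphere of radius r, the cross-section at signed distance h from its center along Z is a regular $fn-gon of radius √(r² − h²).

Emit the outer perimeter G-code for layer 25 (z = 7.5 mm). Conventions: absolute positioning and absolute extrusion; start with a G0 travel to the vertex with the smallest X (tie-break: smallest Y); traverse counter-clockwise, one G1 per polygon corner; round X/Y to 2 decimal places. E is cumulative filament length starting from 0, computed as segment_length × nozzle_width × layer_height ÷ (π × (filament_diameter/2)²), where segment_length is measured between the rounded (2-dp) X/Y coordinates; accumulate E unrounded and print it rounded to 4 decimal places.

At z = 7.5 mm: the r=4 sphere slices to a regular 8-gon of circumradius 1.936 (√(r²−h²) with h=3.5 from center). The outline is a single polygon with 8 vertices. Extrusion per mm of travel: 0.8 × 0.3 / (π × 0.875²) = 0.099780. Accumulating E over each segment gives final E = 1.1845.

G0 X-1.94 Y0.00 Z7.50
G1 X-1.37 Y-1.37 E0.1481
G1 X0.00 Y-1.94 E0.2961
G1 X1.37 Y-1.37 E0.4442
G1 X1.94 Y0.00 E0.5922
G1 X1.37 Y1.37 E0.7403
G1 X0.00 Y1.94 E0.8884
G1 X-1.37 Y1.37 E1.0364
G1 X-1.94 Y0.00 E1.1845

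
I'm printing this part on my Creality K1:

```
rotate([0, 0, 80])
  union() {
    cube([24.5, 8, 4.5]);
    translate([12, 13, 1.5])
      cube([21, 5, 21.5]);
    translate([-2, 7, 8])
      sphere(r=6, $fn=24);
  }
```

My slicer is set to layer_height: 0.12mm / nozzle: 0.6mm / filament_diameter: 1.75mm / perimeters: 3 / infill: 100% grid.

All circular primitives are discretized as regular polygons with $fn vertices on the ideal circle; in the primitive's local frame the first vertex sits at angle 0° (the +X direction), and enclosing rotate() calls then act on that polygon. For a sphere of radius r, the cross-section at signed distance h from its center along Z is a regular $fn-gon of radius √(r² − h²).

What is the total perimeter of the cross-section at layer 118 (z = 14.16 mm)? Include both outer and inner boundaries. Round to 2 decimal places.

At z = 14.16 mm: the cube is absent (z outside [0, 4.5]); the cube at (12, 13) is present — its section is the full 21×5 rectangle (perimeter 52.00 mm); the sphere at (-2, 7) is absent (|z−center|=6.160 > r=6); Merging all regions: only the 21×5 cube at (12, 13) is present, so the union is just that shape — boundary = 52.00 mm; (whole slice rotated 80° about Z — lengths, areas and connectivity unchanged). Overall, the cross-section is a single solid region. Total boundary length (outer) = 52.00 mm.

52.00 mm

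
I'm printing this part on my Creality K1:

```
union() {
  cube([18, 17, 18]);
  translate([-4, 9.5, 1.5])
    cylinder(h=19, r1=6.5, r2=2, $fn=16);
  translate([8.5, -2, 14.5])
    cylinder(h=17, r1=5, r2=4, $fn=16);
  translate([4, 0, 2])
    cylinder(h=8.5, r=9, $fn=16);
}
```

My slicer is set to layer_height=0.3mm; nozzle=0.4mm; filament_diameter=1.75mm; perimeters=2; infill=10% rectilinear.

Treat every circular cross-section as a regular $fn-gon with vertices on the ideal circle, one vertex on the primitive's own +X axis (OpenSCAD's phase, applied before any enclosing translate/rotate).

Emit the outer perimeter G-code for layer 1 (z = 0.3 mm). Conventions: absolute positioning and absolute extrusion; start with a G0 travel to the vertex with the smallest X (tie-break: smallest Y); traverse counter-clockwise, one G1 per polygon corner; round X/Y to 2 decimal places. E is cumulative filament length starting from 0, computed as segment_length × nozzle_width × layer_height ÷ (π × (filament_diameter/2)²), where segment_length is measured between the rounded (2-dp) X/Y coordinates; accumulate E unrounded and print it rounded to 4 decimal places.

G0 X0.00 Y0.00 Z0.30
G1 X18.00 Y0.00 E0.8980
G1 X18.00 Y17.00 E1.7462
G1 X0.00 Y17.00 E2.6442
G1 X0.00 Y0.00 E3.4923

At z = 0.3 mm: the cube (footprint 18×17) is included at this height; the cone at (-4, 9.5) is absent (z outside [1.5, 20.5]); the cone at (8.5, -2) does not reach this height (z outside [14.5, 31.5]); the cylinder at (4, 0) does not reach this height (z outside [2, 10.5]); Taking the union: only the 18×17 cube is present, so the union is just that shape — 1 connected region. The outline is a single polygon with 4 vertices. Extrusion per mm of travel: 0.4 × 0.3 / (π × 0.875²) = 0.049890. Accumulating E over each segment gives final E = 3.4923.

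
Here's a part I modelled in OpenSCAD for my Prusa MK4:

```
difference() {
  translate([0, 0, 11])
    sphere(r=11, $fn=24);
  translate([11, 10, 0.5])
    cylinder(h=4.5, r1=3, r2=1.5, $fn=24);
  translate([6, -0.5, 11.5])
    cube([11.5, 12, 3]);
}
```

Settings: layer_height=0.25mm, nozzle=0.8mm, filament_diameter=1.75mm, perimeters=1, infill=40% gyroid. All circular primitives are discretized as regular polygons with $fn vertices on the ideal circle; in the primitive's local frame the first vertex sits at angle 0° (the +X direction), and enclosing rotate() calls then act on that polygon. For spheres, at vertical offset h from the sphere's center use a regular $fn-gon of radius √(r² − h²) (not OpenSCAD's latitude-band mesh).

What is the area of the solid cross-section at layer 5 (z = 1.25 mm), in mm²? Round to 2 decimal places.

80.56 mm²

At z = 1.25 mm: the r=11 sphere contributes a regular 24-gon of circumradius √(11²−9.75²) = 5.093 (area = (24/2)·5.093²·sin(360°/24) = 80.56 mm²); the cone at (11, 10) (r1=3→r2=1.5) has section circumradius 2.750 here — a regular 24-gon (area = (24/2)·2.750²·sin(360°/24) = 23.49 mm²); the cube at (6, -0.5) is absent (z outside [11.5, 14.5]); Subtracting the remaining from the first: starting from the r=11 sphere (80.56 mm²), the cone at (11, 10) misses the remaining region (no effect) — area = 80.56 mm². Overall, the cross-section is a single solid region. Net area = 80.56 mm².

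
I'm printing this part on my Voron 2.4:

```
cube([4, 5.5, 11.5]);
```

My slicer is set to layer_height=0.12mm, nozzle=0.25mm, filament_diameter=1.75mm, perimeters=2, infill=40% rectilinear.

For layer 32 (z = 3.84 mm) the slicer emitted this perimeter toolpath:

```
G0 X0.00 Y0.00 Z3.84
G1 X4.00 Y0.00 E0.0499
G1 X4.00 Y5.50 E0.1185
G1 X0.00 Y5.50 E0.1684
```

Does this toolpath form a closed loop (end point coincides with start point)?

Start point (G0): (0.00, 0.00). End point (last G1): the path does not return to the start — open.

no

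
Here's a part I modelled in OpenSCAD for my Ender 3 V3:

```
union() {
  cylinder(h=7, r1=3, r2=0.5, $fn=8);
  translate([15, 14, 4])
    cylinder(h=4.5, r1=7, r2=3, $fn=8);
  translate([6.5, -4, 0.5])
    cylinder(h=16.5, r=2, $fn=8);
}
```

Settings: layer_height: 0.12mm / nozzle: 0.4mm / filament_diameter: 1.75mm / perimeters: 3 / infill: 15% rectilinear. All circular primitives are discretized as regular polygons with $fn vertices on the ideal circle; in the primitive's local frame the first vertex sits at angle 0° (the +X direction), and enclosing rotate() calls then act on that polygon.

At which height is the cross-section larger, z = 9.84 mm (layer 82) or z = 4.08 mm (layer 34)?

Layer 82 (z = 9.84): the cone does not reach this height (z outside [0, 7]); the cone at (15, 14) is absent (z outside [4, 8.5]); the r=2 cylinder at (6.5, -4) gives a regular 8-gon of circumradius 2 (constant along its height) (area = (8/2)·2.000²·sin(360°/8) = 11.31 mm²); Taking the union: only the r=2 cylinder at (6.5, -4) is present, so the union is just that shape — area = 11.31 mm². So its area = 11.31 mm². Layer 34 (z = 4.08): the cone (r1=3→r2=0.5) has section circumradius 1.543 here — a regular 8-gon (area = (8/2)·1.543²·sin(360°/8) = 6.73 mm²); the cone at (15, 14): at t=0.018 of its height the radius interpolates to r₁+(r₂−r₁)t = 6.929, giving a regular 8-gon of that circumradius (area = (8/2)·6.929²·sin(360°/8) = 135.79 mm²); the cylinder at (6.5, -4): section is a regular 8-gon, circumradius r=2 (area = (8/2)·2.000²·sin(360°/8) = 11.31 mm²); Merging all regions: the 3 present regions are separate (no shared area or edge), so areas and boundary lengths simply add and each stays a separate island — area = 153.84 mm². So its area = 153.84 mm². Layer 34 is larger (153.84 vs 11.31 mm²).

layer 34 (z = 4.08 mm)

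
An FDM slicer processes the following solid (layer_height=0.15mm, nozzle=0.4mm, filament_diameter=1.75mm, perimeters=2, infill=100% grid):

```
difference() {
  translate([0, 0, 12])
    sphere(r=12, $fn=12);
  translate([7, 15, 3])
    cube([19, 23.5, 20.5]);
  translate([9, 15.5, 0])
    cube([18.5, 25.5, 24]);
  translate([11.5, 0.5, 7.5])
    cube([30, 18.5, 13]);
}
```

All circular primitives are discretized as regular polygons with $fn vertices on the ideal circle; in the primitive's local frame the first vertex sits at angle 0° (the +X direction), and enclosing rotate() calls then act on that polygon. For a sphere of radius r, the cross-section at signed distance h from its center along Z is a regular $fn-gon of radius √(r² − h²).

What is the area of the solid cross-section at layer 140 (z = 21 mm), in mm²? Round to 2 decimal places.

At z = 21 mm: the r=12 sphere slices to a regular 12-gon of circumradius 7.937 (√(r²−h²) with h=9 from center) (area = (12/2)·7.937²·sin(360°/12) = 189.00 mm²); the 19×23.5 cube at (7, 15) contributes its full rectangle (area 446.50 mm²); the cube at (9, 15.5) (footprint 18.5×25.5) is included at this height (area 471.75 mm²); the cube at (11.5, 0.5) is absent (z outside [7.5, 20.5]); Subtracting the remaining from the first: starting from the r=12 sphere (189.00 mm²), the 19×23.5 cube at (7, 15) misses the remaining region (no effect); the 18.5×25.5 cube at (9, 15.5) misses the remaining region (no effect) — area = 189.00 mm². Overall, the cross-section is a single solid region. Net area = 189.00 mm².

189.00 mm²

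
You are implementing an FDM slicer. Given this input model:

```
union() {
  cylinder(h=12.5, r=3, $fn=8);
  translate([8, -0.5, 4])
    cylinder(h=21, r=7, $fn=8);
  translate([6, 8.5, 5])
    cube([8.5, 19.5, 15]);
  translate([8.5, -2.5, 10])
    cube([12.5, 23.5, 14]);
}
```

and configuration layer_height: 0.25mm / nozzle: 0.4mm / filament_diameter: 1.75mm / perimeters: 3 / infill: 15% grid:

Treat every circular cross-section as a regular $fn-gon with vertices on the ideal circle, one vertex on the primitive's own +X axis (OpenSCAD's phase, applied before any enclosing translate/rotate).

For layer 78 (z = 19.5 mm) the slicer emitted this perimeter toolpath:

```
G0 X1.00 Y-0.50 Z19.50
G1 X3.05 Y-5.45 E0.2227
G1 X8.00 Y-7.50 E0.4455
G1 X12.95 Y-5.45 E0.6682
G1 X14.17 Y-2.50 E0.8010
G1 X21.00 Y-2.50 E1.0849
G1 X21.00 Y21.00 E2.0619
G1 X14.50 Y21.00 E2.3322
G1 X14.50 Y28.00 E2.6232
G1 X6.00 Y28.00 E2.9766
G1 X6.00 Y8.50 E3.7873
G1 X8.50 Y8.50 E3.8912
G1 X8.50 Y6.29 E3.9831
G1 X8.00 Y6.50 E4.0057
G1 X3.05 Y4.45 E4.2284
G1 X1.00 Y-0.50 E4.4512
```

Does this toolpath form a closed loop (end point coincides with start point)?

yes

Start point (G0): (1.00, -0.50). End point (last G1): the path returns to the start — closed.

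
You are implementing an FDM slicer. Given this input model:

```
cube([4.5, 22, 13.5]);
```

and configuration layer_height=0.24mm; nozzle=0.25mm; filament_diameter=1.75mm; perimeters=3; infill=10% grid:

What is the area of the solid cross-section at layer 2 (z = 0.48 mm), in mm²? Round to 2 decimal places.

At z = 0.48 mm: the 4.5×22 cube contributes its full rectangle (area 99.00 mm²). Overall, the cross-section is a single solid region. Net area = 99.00 mm².

99.00 mm²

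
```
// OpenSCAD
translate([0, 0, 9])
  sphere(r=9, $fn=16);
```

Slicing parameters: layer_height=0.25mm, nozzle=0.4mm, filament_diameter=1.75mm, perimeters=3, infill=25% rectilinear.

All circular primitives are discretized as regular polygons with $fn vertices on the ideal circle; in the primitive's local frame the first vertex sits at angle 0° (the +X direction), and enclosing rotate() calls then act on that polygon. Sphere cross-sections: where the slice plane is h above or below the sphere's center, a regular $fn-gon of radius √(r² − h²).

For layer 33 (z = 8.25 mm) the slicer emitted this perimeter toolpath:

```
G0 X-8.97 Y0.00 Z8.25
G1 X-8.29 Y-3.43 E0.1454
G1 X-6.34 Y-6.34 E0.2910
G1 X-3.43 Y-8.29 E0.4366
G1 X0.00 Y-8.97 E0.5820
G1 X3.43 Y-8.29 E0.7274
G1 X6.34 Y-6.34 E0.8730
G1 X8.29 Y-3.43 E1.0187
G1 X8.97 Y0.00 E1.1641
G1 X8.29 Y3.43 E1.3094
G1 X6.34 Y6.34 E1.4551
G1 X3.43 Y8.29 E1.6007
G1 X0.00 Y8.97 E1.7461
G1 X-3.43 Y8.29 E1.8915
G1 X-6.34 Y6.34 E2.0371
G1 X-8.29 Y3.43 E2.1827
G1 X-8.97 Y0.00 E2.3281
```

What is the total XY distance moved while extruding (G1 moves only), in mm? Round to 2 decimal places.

Sum the Euclidean lengths of each G1 segment: total = 56.00 mm.

56.00 mm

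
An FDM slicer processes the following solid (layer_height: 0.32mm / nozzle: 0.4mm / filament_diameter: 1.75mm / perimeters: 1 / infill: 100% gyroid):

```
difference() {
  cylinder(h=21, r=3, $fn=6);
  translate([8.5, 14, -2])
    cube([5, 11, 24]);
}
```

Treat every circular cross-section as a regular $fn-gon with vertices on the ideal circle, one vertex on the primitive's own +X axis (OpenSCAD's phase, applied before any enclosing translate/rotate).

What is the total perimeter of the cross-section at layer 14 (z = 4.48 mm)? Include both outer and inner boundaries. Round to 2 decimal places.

18.00 mm

At z = 4.48 mm: the r=3 cylinder gives a regular 6-gon of circumradius 3 (constant along its height) (perimeter = 2·6·3.000·sin(180°/6) = 18.00 mm); the 5×11 cube at (8.5, 14) contributes its full rectangle (perimeter 32.00 mm); After the difference (first − rest): starting from the r=3 cylinder, the 5×11 cube at (8.5, 14) misses the remaining region (no effect) — boundary = 18.00 mm. Overall, the cross-section is a single solid region. Total boundary length (outer) = 18.00 mm.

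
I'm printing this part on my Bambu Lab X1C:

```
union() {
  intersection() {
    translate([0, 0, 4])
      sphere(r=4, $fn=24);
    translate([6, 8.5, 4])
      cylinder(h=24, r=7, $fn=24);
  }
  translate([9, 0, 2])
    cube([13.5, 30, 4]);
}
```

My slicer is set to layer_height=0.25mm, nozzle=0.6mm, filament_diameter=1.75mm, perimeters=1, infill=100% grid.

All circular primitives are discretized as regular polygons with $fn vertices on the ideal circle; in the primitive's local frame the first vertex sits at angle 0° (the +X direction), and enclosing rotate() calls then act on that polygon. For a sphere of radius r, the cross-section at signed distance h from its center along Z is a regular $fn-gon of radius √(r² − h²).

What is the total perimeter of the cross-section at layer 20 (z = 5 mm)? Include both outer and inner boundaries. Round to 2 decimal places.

92.70 mm

At z = 5 mm: the r=4 sphere slices to a regular 24-gon of circumradius 3.873 (√(r²−h²) with h=1 from center) (perimeter = 2·24·3.873·sin(180°/24) = 24.27 mm); the r=7 cylinder at (6, 8.5) contributes a regular 24-gon of circumradius 7 (perimeter = 2·24·7.000·sin(180°/24) = 43.86 mm); Taking the intersection: the r=7 cylinder at (6, 8.5) partially overlaps the r=4 sphere; clipping to the common part keeps 0.77 mm² — boundary = 5.70 mm; the cube at (9, 0) (footprint 13.5×30) is included at this height (perimeter 87.00 mm); Combining (union): the 2 present regions are separate (no shared area or edge), so areas and boundary lengths simply add and each stays a separate island — boundary = 92.70 mm. Overall, the cross-section has 2 separate islands. Total boundary length (outer) = 92.70 mm.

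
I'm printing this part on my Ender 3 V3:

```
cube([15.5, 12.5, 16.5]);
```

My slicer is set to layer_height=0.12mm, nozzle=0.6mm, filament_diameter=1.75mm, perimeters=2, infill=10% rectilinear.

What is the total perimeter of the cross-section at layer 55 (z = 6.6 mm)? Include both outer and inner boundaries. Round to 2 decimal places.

56.00 mm

At z = 6.6 mm: the cube is present — its section is the full 15.5×12.5 rectangle (perimeter 56.00 mm). Overall, the cross-section is a single solid region. Total boundary length (outer) = 56.00 mm.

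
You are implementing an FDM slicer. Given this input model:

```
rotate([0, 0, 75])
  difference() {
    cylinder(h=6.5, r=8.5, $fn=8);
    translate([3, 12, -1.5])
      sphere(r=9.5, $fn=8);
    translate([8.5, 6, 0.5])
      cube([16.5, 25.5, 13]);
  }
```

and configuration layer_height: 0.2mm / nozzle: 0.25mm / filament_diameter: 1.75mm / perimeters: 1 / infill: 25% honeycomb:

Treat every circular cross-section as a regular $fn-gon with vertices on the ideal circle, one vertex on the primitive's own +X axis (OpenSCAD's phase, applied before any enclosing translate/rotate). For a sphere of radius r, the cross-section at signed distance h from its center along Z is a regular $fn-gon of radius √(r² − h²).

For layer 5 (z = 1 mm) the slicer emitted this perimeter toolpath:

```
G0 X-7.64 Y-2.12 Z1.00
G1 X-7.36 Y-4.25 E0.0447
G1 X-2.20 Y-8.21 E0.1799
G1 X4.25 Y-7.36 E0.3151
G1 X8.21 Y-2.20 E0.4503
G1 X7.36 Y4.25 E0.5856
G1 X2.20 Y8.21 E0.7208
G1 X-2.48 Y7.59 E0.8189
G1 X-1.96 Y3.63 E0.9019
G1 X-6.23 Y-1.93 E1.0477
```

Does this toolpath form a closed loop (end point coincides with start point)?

Start point (G0): (-7.64, -2.12). End point (last G1): the path does not return to the start — open.

no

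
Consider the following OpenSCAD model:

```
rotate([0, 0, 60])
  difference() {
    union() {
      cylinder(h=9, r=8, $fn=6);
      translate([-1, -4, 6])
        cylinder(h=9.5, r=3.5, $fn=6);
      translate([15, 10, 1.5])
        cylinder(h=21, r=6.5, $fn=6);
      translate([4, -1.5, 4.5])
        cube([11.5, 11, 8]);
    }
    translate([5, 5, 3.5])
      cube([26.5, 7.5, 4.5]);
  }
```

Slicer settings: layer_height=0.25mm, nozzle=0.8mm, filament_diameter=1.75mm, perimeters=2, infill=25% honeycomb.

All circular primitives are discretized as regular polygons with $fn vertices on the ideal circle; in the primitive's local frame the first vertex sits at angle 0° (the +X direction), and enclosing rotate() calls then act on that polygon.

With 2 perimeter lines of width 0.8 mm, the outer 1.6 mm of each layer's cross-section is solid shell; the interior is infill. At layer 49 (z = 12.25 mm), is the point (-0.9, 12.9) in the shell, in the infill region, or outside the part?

infill

At z = 12.25 mm: the cylinder is not intersected at this z (z outside [0, 9]); the r=3.5 cylinder at (-1, -4) contributes a regular 6-gon of circumradius 3.5; the r=6.5 cylinder at (15, 10) contributes a regular 6-gon of circumradius 6.5; the cube at (4, -1.5) (footprint 11.5×11) is included at this height; Merging all regions: the regions partially overlap (shared area 26.83 mm²), so overlapping operands fuse into one piece — 2 connected regions; the cube at (5, 5) does not reach this height (z outside [3.5, 8]); Subtracting the remaining from the first: none of the subtracted shapes is present at this height, so the result so far is unchanged — 2 connected regions; (rotated 60° about Z; rotation is an isometry so areas/perimeters/island counts are preserved). Overall, the cross-section has 2 separate islands. Undo the 60° rotation: the query point maps to (10.722, 7.229) in the un-rotated model frame. The nearest boundary edge runs (4.00, 9.50)→(8.79, 9.50); distance from the point to it = 2.98 mm. (Shell/infill is judged within the island containing the point — the largest one.) The point is inside the cross-section and 2.98 mm from the nearest boundary — more than the 1.6 mm shell width (2 × 0.8), so it's in the infill interior.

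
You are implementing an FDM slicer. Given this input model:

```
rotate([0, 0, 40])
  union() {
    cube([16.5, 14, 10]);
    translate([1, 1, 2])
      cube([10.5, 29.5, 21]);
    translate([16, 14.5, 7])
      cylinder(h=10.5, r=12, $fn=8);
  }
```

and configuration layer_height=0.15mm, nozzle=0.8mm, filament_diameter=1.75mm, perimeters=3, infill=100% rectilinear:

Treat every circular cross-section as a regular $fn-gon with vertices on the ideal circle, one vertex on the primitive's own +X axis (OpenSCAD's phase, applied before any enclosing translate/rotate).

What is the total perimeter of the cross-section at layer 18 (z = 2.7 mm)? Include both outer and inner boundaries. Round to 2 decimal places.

94.00 mm

At z = 2.7 mm: the 16.5×14 cube contributes its full rectangle (perimeter 61.00 mm); the cube at (1, 1) is present — its section is the full 10.5×29.5 rectangle (perimeter 80.00 mm); the cylinder at (16, 14.5) does not reach this height (z outside [7, 17.5]); Taking the union: the regions partially overlap (shared area 136.50 mm²), so the edge portions inside another operand are dropped and the merged outline is re-measured after clipping — boundary = 94.00 mm; (rotated 40° about Z; rotation is an isometry so areas/perimeters/island counts are preserved). Overall, the cross-section is a single solid region. Total boundary length (outer) = 94.00 mm.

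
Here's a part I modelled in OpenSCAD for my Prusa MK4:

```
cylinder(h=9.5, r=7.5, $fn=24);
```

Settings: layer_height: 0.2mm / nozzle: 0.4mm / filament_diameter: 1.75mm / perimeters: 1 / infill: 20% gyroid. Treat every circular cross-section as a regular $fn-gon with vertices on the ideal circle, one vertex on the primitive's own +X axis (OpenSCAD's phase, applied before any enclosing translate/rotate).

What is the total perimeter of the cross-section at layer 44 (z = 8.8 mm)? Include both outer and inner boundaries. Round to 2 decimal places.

At z = 8.8 mm: the r=7.5 cylinder gives a regular 24-gon of circumradius 7.5 (constant along its height) (perimeter = 2·24·7.500·sin(180°/24) = 46.99 mm). Overall, the cross-section is a single solid region. Total boundary length (outer) = 46.99 mm.

46.99 mm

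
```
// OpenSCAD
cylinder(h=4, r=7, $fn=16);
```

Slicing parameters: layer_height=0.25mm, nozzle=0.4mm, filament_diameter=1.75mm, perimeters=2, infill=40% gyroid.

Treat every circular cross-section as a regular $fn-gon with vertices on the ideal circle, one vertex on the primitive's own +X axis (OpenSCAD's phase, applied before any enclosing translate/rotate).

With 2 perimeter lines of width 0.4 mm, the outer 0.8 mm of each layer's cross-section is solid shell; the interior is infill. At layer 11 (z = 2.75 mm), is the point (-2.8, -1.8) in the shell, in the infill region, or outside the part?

infill

At z = 2.75 mm: the cylinder: section is a regular 16-gon, circumradius r=7. Overall, the cross-section is a single solid region. The nearest boundary edge runs (-6.47, -2.68)→(-4.95, -4.95); distance from the point to it = 3.54 mm. The point is inside the cross-section and 3.54 mm from the nearest boundary — more than the 0.8 mm shell width (2 × 0.4), so it's in the infill interior.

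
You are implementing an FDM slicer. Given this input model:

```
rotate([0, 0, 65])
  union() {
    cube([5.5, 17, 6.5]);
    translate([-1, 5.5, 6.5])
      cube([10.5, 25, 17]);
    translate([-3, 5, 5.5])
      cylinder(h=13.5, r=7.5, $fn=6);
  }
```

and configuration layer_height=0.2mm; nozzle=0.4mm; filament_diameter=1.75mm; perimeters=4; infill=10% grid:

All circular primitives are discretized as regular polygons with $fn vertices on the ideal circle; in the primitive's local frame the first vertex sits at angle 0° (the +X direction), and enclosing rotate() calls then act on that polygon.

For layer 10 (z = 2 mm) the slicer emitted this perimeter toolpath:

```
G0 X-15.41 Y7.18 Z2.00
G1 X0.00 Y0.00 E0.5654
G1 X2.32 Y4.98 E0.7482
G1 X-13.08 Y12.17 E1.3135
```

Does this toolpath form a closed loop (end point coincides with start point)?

no

Start point (G0): (-15.41, 7.18). End point (last G1): the path does not return to the start — open.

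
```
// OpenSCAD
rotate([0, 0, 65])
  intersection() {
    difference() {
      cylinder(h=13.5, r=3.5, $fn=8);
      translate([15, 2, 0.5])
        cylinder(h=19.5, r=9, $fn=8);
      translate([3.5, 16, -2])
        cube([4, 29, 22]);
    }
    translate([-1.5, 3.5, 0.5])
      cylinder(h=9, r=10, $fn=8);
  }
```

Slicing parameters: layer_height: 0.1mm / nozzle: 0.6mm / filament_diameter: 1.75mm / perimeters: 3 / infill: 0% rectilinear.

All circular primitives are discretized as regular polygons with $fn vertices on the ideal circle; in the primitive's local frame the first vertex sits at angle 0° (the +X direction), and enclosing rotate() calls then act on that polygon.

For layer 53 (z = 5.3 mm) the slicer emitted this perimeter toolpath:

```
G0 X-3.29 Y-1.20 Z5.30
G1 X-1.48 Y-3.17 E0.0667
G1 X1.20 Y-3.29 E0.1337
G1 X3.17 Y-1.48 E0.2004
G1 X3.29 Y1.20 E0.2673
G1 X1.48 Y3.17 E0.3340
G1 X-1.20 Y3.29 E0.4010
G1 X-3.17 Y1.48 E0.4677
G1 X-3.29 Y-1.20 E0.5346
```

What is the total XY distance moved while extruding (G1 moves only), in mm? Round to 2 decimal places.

21.43 mm

Sum the Euclidean lengths of each G1 segment: total = 21.43 mm.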